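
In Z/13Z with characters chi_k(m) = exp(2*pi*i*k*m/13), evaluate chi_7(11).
chi_7(11) = zeta_13^77 = exp(-2*I*pi/13)

Reasoning: chi_7(11) = zeta_13^(7*11) = zeta_13^77. Since zeta_13^13 = 1, this equals zeta_13^12 = exp(2*pi*i*12/13) = exp(-2*I*pi/13).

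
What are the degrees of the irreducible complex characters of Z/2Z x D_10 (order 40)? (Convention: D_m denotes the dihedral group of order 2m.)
Dimensions: 1, 1, 1, 1, 1, 1, 1, 1, 2, 2, 2, 2, 2, 2, 2, 2

Argument: There are 16 irreducibles (= number of conjugacy classes). Their dimensions d_i satisfy sum d_i^2 = |G| = 40: 1 + 1 + 1 + 1 + 1 + 1 + 1 + 1 + 4 + 4 + 4 + 4 + 4 + 4 + 4 + 4 = 40. (For the product with Z/2Z: each of the 2 1-dim characters of Z/2Z tensors with each irrep of D_10, giving 2 copies of each D_10-dimension.)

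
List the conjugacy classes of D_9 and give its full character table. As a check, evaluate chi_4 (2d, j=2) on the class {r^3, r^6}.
Conjugacy classes: {e} of size 1, {r^1, r^8} of size 2, {r^2, r^7} of size 2, {r^3, r^6} of size 2, {r^4, r^5} of size 2, {s, sr, ..., sr^8} of size 9.
Character table:
  irrep \ class              {e} (size 1)  {r^1, r^8} (size 2)  {r^2, r^7} (size 2)  {r^3, r^6} (size 2)  {r^4, r^5} (size 2)  {s, sr, ..., sr^8} (size 9)
  chi_1 (triv)               1             1                    1                    1                    1                    1                          
  chi_2 (sign: r->1, s->-1)  1             1                    1                    1                    1                    -1                         
  chi_3 (2d, j=1)            2             2*cos(2*pi/9)        2*cos(4*pi/9)        -1                   -2*cos(pi/9)         0                          
  chi_4 (2d, j=2)            2             2*cos(4*pi/9)        -2*cos(pi/9)         -1                   2*cos(2*pi/9)        0                          
  chi_5 (2d, j=3)            2             -1                   -1                   2                    -1                   0                          
  chi_6 (2d, j=4)            2             -2*cos(pi/9)         2*cos(2*pi/9)        -1                   2*cos(4*pi/9)        0                          

Spot check: chi_4 (2d, j=2) on {r^3, r^6} = -1.

Reasoning: D_9 has order 2*9 = 18 with 6 conjugacy classes, hence 6 irreducibles. Sum of squared dims 1 + 1 + 4 + 4 + 4 + 4 = 18 = |G|. Linear characters come from the abelianisation; the 2-dimensional irreps have character r^k -> 2*cos(2*pi*j*k/9), reflections -> 0.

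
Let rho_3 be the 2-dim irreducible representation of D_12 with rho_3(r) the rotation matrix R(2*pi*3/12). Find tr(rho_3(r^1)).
chi_{rho_3}(r^1) = 2*cos(2*pi*3*1/12) = 0

Working: rho_3(r^1) is rotation by angle 2*pi*3*1/12, whose trace is 2*cos(2*pi*3*1/12) = 0.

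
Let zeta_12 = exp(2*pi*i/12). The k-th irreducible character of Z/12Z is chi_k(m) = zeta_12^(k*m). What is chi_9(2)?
chi_9(2) = zeta_12^18 = -1

Justification: chi_9(2) = zeta_12^(9*2) = zeta_12^18. Since zeta_12^12 = 1, this equals zeta_12^6 = exp(2*pi*i*6/12) = -1.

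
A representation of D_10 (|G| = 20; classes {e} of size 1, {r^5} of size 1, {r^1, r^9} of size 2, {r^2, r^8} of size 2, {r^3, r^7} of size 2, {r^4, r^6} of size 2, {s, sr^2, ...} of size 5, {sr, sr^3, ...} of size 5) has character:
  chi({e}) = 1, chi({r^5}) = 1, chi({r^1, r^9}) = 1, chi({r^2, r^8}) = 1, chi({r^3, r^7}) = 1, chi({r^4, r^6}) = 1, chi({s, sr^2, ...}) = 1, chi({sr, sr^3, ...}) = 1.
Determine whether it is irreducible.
Irreducible: <chi, chi> = 1.

Details: <chi, chi> = (1/|G|) sum_C |C| * |chi(C)|^2 = (1/20)[1*|1|^2 + 1*|1|^2 + 2*|1|^2 + 2*|1|^2 + 2*|1|^2 + 2*|1|^2 + 5*|1|^2 + 5*|1|^2]
  = (1/20)[(1) + (1) + (2) + (2) + (2) + (2) + (5) + (5)] = 20/20 = 1.
A character is irreducible iff <chi, chi> = 1, so this representation is irreducible.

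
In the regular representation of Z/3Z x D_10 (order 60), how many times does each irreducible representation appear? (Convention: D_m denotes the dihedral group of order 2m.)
Each irreducible V_i of dimension d_i appears with multiplicity d_i, i.e. rho_reg = (direct sum over all irreducibles V_i) d_i V_i. The irreducible dimensions for Z/3Z x D_10 are 1, 1, 1, 1, 1, 1, 1, 1, 1, 1, 1, 1, 2, 2, 2, 2, 2, 2, 2, 2, 2, 2, 2, 2: 12 irreducibles of dimension 1, each with multiplicity 1; 12 irreducibles of dimension 2, each with multiplicity 2. Total dimension 12*1*1 + 12*2*2 = 60 = |G|.

Derivation: General theorem: in the regular representation of a finite group G, each irreducible appears with multiplicity equal to its dimension. Check: dim(rho_reg) = sum d_i^2 = 1 + 1 + 1 + 1 + 1 + 1 + 1 + 1 + 1 + 1 + 1 + 1 + 4 + 4 + 4 + 4 + 4 + 4 + 4 + 4 + 4 + 4 + 4 + 4 = 60 = |G|.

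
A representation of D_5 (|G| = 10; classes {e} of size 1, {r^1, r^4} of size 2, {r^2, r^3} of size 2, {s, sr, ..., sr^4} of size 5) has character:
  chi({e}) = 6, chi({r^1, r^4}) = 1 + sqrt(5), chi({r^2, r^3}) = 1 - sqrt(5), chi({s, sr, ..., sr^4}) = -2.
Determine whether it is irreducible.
Not irreducible (reducible): <chi, chi> = 8 > 1.

Proof sketch: <chi, chi> = (1/|G|) sum_C |C| * |chi(C)|^2 = (1/10)[1*|6|^2 + 2*|1 + sqrt(5)|^2 + 2*|1 - sqrt(5)|^2 + 5*|-2|^2]
  = (1/10)[(36) + (4*sqrt(5) + 12) + (12 - 4*sqrt(5)) + (20)] = 80/10 = 8.
A character is irreducible iff <chi, chi> = 1, so this representation is reducible.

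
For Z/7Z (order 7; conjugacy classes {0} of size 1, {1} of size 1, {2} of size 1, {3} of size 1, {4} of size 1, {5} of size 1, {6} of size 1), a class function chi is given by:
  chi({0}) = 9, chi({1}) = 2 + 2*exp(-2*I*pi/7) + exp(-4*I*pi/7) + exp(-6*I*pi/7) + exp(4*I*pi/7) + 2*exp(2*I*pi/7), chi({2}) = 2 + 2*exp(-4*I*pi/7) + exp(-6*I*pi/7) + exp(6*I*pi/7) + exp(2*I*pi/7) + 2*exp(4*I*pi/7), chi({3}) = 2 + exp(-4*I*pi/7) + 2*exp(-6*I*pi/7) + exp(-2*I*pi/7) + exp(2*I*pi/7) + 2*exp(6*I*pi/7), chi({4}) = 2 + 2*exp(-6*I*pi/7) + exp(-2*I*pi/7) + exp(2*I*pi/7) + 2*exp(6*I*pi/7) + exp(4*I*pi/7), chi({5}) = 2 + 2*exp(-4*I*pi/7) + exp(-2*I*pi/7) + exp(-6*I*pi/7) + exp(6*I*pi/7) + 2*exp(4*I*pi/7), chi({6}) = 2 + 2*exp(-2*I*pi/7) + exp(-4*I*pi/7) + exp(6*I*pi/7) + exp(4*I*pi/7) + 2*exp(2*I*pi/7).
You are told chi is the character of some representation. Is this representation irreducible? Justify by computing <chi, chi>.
Not irreducible (reducible): <chi, chi> = 15 > 1.

Proof sketch: <chi, chi> = (1/|G|) sum_C |C| * |chi(C)|^2 = (1/7)[1*|9|^2 + 1*|2 + 2*exp(-2*I*pi/7) + exp(-4*I*pi/7) + exp(-6*I*pi/7) + exp(4*I*pi/7) + 2*exp(2*I*pi/7)|^2 + 1*|2 + 2*exp(-4*I*pi/7) + exp(-6*I*pi/7) + exp(6*I*pi/7) + exp(2*I*pi/7) + 2*exp(4*I*pi/7)|^2 + 1*|2 + exp(-4*I*pi/7) + 2*exp(-6*I*pi/7) + exp(-2*I*pi/7) + exp(2*I*pi/7) + 2*exp(6*I*pi/7)|^2 + 1*|2 + 2*exp(-6*I*pi/7) + exp(-2*I*pi/7) + exp(2*I*pi/7) + 2*exp(6*I*pi/7) + exp(4*I*pi/7)|^2 + 1*|2 + 2*exp(-4*I*pi/7) + exp(-2*I*pi/7) + exp(-6*I*pi/7) + exp(6*I*pi/7) + 2*exp(4*I*pi/7)|^2 + 1*|2 + 2*exp(-2*I*pi/7) + exp(-4*I*pi/7) + exp(6*I*pi/7) + exp(4*I*pi/7) + 2*exp(2*I*pi/7)|^2]
  = (1/7)[(81) + (15 + 11*exp(-4*I*pi/7) + 13*exp(-2*I*pi/7) + 9*exp(-6*I*pi/7) + 9*exp(6*I*pi/7) + 13*exp(2*I*pi/7) + 11*exp(4*I*pi/7)) + (15 + 13*exp(-4*I*pi/7) + 9*exp(-2*I*pi/7) + 11*exp(-6*I*pi/7) + 11*exp(6*I*pi/7) + 9*exp(2*I*pi/7) + 13*exp(4*I*pi/7)) + (15 + 9*exp(-4*I*pi/7) + 11*exp(-2*I*pi/7) + 13*exp(-6*I*pi/7) + 13*exp(6*I*pi/7) + 11*exp(2*I*pi/7) + 9*exp(4*I*pi/7)) + (15 + 9*exp(-4*I*pi/7) + 11*exp(-2*I*pi/7) + 13*exp(-6*I*pi/7) + 13*exp(6*I*pi/7) + 11*exp(2*I*pi/7) + 9*exp(4*I*pi/7)) + (15 + 13*exp(-4*I*pi/7) + 9*exp(-2*I*pi/7) + 11*exp(-6*I*pi/7) + 11*exp(6*I*pi/7) + 9*exp(2*I*pi/7) + 13*exp(4*I*pi/7)) + (15 + 11*exp(-4*I*pi/7) + 13*exp(-2*I*pi/7) + 9*exp(-6*I*pi/7) + 9*exp(6*I*pi/7) + 13*exp(2*I*pi/7) + 11*exp(4*I*pi/7))] = 105/7 = 15.
(Exp terms are combined using exp(i*s)*conj(exp(i*t)) = exp(i*(s-t)), and sums of them are collapsed using the identity that for every m > 1 the m distinct m-th roots of unity sum to 0, e.g. 1 + exp(2*I*pi/3) + exp(-2*I*pi/3) = 0.)
A character is irreducible iff <chi, chi> = 1, so this representation is reducible.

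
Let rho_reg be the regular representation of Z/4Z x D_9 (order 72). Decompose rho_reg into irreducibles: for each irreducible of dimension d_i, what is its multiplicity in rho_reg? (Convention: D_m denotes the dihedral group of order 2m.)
Each irreducible V_i of dimension d_i appears with multiplicity d_i, i.e. rho_reg = (direct sum over all irreducibles V_i) d_i V_i. The irreducible dimensions for Z/4Z x D_9 are 1, 1, 1, 1, 1, 1, 1, 1, 2, 2, 2, 2, 2, 2, 2, 2, 2, 2, 2, 2, 2, 2, 2, 2: 8 irreducibles of dimension 1, each with multiplicity 1; 16 irreducibles of dimension 2, each with multiplicity 2. Total dimension 8*1*1 + 16*2*2 = 72 = |G|.

Explanation: General theorem: in the regular representation of a finite group G, each irreducible appears with multiplicity equal to its dimension. Check: dim(rho_reg) = sum d_i^2 = 1 + 1 + 1 + 1 + 1 + 1 + 1 + 1 + 4 + 4 + 4 + 4 + 4 + 4 + 4 + 4 + 4 + 4 + 4 + 4 + 4 + 4 + 4 + 4 = 72 = |G|.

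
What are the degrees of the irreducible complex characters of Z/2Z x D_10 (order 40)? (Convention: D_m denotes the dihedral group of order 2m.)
Dimensions: 1, 1, 1, 1, 1, 1, 1, 1, 2, 2, 2, 2, 2, 2, 2, 2

Why: There are 16 irreducibles (= number of conjugacy classes). Their dimensions d_i satisfy sum d_i^2 = |G| = 40: 1 + 1 + 1 + 1 + 1 + 1 + 1 + 1 + 4 + 4 + 4 + 4 + 4 + 4 + 4 + 4 = 40. (For the product with Z/2Z: each of the 2 1-dim characters of Z/2Z tensors with each irrep of D_10, giving 2 copies of each D_10-dimension.)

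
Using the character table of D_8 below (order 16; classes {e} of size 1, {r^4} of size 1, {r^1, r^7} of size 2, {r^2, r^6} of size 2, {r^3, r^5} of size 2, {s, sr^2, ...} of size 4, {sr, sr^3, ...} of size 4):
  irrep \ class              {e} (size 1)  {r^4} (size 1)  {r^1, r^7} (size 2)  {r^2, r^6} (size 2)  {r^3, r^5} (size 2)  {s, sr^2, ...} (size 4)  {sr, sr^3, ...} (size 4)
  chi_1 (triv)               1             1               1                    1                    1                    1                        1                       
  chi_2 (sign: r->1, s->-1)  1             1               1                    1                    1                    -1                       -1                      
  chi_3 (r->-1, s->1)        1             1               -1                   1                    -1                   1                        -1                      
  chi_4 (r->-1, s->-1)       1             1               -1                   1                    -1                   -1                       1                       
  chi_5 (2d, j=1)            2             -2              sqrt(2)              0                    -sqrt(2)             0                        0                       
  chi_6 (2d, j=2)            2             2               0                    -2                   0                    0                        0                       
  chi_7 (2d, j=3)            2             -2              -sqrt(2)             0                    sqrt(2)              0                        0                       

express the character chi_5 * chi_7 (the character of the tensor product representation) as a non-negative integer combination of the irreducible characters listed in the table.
chi_5 tensor chi_7 = chi_3 + chi_4 + chi_6 (all other irreducibles have multiplicity 0).

Justification: The character of a tensor product is the pointwise product (chi_5 * chi_7)(C) = chi_5(C) * chi_7(C):
  {e}: (2)*(2), {r^4}: (-2)*(-2), {r^1, r^7}: (sqrt(2))*(-sqrt(2)), {r^2, r^6}: (0)*(0), {r^3, r^5}: (-sqrt(2))*(sqrt(2)), {s, sr^2, ...}: (0)*(0), {sr, sr^3, ...}: (0)*(0)
so (chi_5 * chi_7) takes values
  {e} -> 4, {r^4} -> 4, {r^1, r^7} -> -2, {r^2, r^6} -> 0, {r^3, r^5} -> -2, {s, sr^2, ...} -> 0, {sr, sr^3, ...} -> 0.
Now take the inner product of this character with each irreducible chi from the table, <chi_5*chi_7, chi> = (1/16) sum_C |C| (chi_5*chi_7)(C) conj(chi(C)):
  <chi_5*chi_7, chi_1> = (1/16)[1*(4)*conj(1) + 1*(4)*conj(1) + 2*(-2)*conj(1) + 2*(0)*conj(1) + 2*(-2)*conj(1) + 4*(0)*conj(1) + 4*(0)*conj(1)]
      = (1/16)[(4) + (4) + (-4) + (0) + (-4) + (0) + (0)] = 0/16 = 0
  <chi_5*chi_7, chi_2> = (1/16)[1*(4)*conj(1) + 1*(4)*conj(1) + 2*(-2)*conj(1) + 2*(0)*conj(1) + 2*(-2)*conj(1) + 4*(0)*conj(-1) + 4*(0)*conj(-1)]
      = (1/16)[(4) + (4) + (-4) + (0) + (-4) + (0) + (0)] = 0/16 = 0
  <chi_5*chi_7, chi_3> = (1/16)[1*(4)*conj(1) + 1*(4)*conj(1) + 2*(-2)*conj(-1) + 2*(0)*conj(1) + 2*(-2)*conj(-1) + 4*(0)*conj(1) + 4*(0)*conj(-1)]
      = (1/16)[(4) + (4) + (4) + (0) + (4) + (0) + (0)] = 16/16 = 1
  <chi_5*chi_7, chi_4> = (1/16)[1*(4)*conj(1) + 1*(4)*conj(1) + 2*(-2)*conj(-1) + 2*(0)*conj(1) + 2*(-2)*conj(-1) + 4*(0)*conj(-1) + 4*(0)*conj(1)]
      = (1/16)[(4) + (4) + (4) + (0) + (4) + (0) + (0)] = 16/16 = 1
  <chi_5*chi_7, chi_5> = (1/16)[1*(4)*conj(2) + 1*(4)*conj(-2) + 2*(-2)*conj(sqrt(2)) + 2*(0)*conj(0) + 2*(-2)*conj(-sqrt(2)) + 4*(0)*conj(0) + 4*(0)*conj(0)]
      = (1/16)[(8) + (-8) + (-4*sqrt(2)) + (0) + (4*sqrt(2)) + (0) + (0)] = 0/16 = 0
  <chi_5*chi_7, chi_6> = (1/16)[1*(4)*conj(2) + 1*(4)*conj(2) + 2*(-2)*conj(0) + 2*(0)*conj(-2) + 2*(-2)*conj(0) + 4*(0)*conj(0) + 4*(0)*conj(0)]
      = (1/16)[(8) + (8) + (0) + (0) + (0) + (0) + (0)] = 16/16 = 1
  <chi_5*chi_7, chi_7> = (1/16)[1*(4)*conj(2) + 1*(4)*conj(-2) + 2*(-2)*conj(-sqrt(2)) + 2*(0)*conj(0) + 2*(-2)*conj(sqrt(2)) + 4*(0)*conj(0) + 4*(0)*conj(0)]
      = (1/16)[(8) + (-8) + (4*sqrt(2)) + (0) + (-4*sqrt(2)) + (0) + (0)] = 0/16 = 0
Hence the multiplicities are chi_3: 1, chi_4: 1, chi_6: 1. Dimension check: dim(chi_5)*dim(chi_7) = 2*2 = 4 and sum (mult * dim) = 1*1 + 1*1 + 1*2 = 4.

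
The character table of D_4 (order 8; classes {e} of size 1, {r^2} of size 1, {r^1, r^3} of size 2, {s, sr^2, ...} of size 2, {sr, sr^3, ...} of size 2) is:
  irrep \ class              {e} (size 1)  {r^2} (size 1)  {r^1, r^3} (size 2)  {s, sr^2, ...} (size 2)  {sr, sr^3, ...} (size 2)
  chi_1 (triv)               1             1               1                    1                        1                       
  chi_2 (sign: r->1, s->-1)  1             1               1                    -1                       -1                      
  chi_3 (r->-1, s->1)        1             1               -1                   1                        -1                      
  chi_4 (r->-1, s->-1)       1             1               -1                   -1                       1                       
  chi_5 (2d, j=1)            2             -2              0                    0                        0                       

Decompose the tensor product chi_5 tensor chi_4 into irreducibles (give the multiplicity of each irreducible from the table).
chi_5 tensor chi_4 = chi_5 (all other irreducibles have multiplicity 0).

Argument: The character of a tensor product is the pointwise product (chi_5 * chi_4)(C) = chi_5(C) * chi_4(C):
  {e}: (2)*(1), {r^2}: (-2)*(1), {r^1, r^3}: (0)*(-1), {s, sr^2, ...}: (0)*(-1), {sr, sr^3, ...}: (0)*(1)
so (chi_5 * chi_4) takes values
  {e} -> 2, {r^2} -> -2, {r^1, r^3} -> 0, {s, sr^2, ...} -> 0, {sr, sr^3, ...} -> 0.
Now take the inner product of this character with each irreducible chi from the table, <chi_5*chi_4, chi> = (1/8) sum_C |C| (chi_5*chi_4)(C) conj(chi(C)):
  <chi_5*chi_4, chi_1> = (1/8)[1*(2)*conj(1) + 1*(-2)*conj(1) + 2*(0)*conj(1) + 2*(0)*conj(1) + 2*(0)*conj(1)]
      = (1/8)[(2) + (-2) + (0) + (0) + (0)] = 0/8 = 0
  <chi_5*chi_4, chi_2> = (1/8)[1*(2)*conj(1) + 1*(-2)*conj(1) + 2*(0)*conj(1) + 2*(0)*conj(-1) + 2*(0)*conj(-1)]
      = (1/8)[(2) + (-2) + (0) + (0) + (0)] = 0/8 = 0
  <chi_5*chi_4, chi_3> = (1/8)[1*(2)*conj(1) + 1*(-2)*conj(1) + 2*(0)*conj(-1) + 2*(0)*conj(1) + 2*(0)*conj(-1)]
      = (1/8)[(2) + (-2) + (0) + (0) + (0)] = 0/8 = 0
  <chi_5*chi_4, chi_4> = (1/8)[1*(2)*conj(1) + 1*(-2)*conj(1) + 2*(0)*conj(-1) + 2*(0)*conj(-1) + 2*(0)*conj(1)]
      = (1/8)[(2) + (-2) + (0) + (0) + (0)] = 0/8 = 0
  <chi_5*chi_4, chi_5> = (1/8)[1*(2)*conj(2) + 1*(-2)*conj(-2) + 2*(0)*conj(0) + 2*(0)*conj(0) + 2*(0)*conj(0)]
      = (1/8)[(4) + (4) + (0) + (0) + (0)] = 8/8 = 1
Hence the multiplicities are chi_5: 1. Dimension check: dim(chi_5)*dim(chi_4) = 2*1 = 2 and sum (mult * dim) = 1*2 = 2.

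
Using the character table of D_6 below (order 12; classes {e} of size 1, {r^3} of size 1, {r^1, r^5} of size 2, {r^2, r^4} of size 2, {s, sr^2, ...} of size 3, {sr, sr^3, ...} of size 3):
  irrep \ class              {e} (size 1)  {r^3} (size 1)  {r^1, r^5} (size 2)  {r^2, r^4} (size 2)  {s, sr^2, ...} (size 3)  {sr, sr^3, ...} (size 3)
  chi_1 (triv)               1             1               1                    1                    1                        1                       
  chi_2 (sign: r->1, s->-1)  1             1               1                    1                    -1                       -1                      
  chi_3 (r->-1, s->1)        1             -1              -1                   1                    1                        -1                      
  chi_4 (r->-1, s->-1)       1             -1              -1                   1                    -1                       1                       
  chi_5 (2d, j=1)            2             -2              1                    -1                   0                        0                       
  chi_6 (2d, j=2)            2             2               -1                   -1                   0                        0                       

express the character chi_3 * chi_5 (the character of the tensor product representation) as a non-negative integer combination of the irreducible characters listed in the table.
chi_3 tensor chi_5 = chi_6 (all other irreducibles have multiplicity 0).

Solution. The character of a tensor product is the pointwise product (chi_3 * chi_5)(C) = chi_3(C) * chi_5(C):
  {e}: (1)*(2), {r^3}: (-1)*(-2), {r^1, r^5}: (-1)*(1), {r^2, r^4}: (1)*(-1), {s, sr^2, ...}: (1)*(0), {sr, sr^3, ...}: (-1)*(0)
so (chi_3 * chi_5) takes values
  {e} -> 2, {r^3} -> 2, {r^1, r^5} -> -1, {r^2, r^4} -> -1, {s, sr^2, ...} -> 0, {sr, sr^3, ...} -> 0.
Now take the inner product of this character with each irreducible chi from the table, <chi_3*chi_5, chi> = (1/12) sum_C |C| (chi_3*chi_5)(C) conj(chi(C)):
  <chi_3*chi_5, chi_1> = (1/12)[1*(2)*conj(1) + 1*(2)*conj(1) + 2*(-1)*conj(1) + 2*(-1)*conj(1) + 3*(0)*conj(1) + 3*(0)*conj(1)]
      = (1/12)[(2) + (2) + (-2) + (-2) + (0) + (0)] = 0/12 = 0
  <chi_3*chi_5, chi_2> = (1/12)[1*(2)*conj(1) + 1*(2)*conj(1) + 2*(-1)*conj(1) + 2*(-1)*conj(1) + 3*(0)*conj(-1) + 3*(0)*conj(-1)]
      = (1/12)[(2) + (2) + (-2) + (-2) + (0) + (0)] = 0/12 = 0
  <chi_3*chi_5, chi_3> = (1/12)[1*(2)*conj(1) + 1*(2)*conj(-1) + 2*(-1)*conj(-1) + 2*(-1)*conj(1) + 3*(0)*conj(1) + 3*(0)*conj(-1)]
      = (1/12)[(2) + (-2) + (2) + (-2) + (0) + (0)] = 0/12 = 0
  <chi_3*chi_5, chi_4> = (1/12)[1*(2)*conj(1) + 1*(2)*conj(-1) + 2*(-1)*conj(-1) + 2*(-1)*conj(1) + 3*(0)*conj(-1) + 3*(0)*conj(1)]
      = (1/12)[(2) + (-2) + (2) + (-2) + (0) + (0)] = 0/12 = 0
  <chi_3*chi_5, chi_5> = (1/12)[1*(2)*conj(2) + 1*(2)*conj(-2) + 2*(-1)*conj(1) + 2*(-1)*conj(-1) + 3*(0)*conj(0) + 3*(0)*conj(0)]
      = (1/12)[(4) + (-4) + (-2) + (2) + (0) + (0)] = 0/12 = 0
  <chi_3*chi_5, chi_6> = (1/12)[1*(2)*conj(2) + 1*(2)*conj(2) + 2*(-1)*conj(-1) + 2*(-1)*conj(-1) + 3*(0)*conj(0) + 3*(0)*conj(0)]
      = (1/12)[(4) + (4) + (2) + (2) + (0) + (0)] = 12/12 = 1
Hence the multiplicities are chi_6: 1. Dimension check: dim(chi_3)*dim(chi_5) = 1*2 = 2 and sum (mult * dim) = 1*2 = 2.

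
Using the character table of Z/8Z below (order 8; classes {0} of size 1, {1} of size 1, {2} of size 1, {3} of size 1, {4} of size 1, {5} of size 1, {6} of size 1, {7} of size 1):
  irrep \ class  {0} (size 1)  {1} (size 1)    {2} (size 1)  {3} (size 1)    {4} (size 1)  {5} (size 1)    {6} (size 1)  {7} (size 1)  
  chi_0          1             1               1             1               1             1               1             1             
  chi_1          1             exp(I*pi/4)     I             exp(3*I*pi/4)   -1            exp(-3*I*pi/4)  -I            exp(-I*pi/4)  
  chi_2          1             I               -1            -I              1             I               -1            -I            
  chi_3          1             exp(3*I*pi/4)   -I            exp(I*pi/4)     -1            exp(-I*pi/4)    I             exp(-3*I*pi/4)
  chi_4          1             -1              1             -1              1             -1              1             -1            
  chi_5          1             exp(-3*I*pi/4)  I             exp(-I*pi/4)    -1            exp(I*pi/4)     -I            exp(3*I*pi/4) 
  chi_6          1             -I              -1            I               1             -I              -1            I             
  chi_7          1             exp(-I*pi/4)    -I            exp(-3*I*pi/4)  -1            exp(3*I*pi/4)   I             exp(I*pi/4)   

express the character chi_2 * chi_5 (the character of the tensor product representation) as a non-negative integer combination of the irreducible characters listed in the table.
chi_2 tensor chi_5 = chi_7 (all other irreducibles have multiplicity 0).

Explanation: The character of a tensor product is the pointwise product (chi_2 * chi_5)(C) = chi_2(C) * chi_5(C):
  {0}: (1)*(1), {1}: (I)*(exp(-3*I*pi/4)), {2}: (-1)*(I), {3}: (-I)*(exp(-I*pi/4)), {4}: (1)*(-1), {5}: (I)*(exp(I*pi/4)), {6}: (-1)*(-I), {7}: (-I)*(exp(3*I*pi/4))
so (chi_2 * chi_5) takes values
  {0} -> 1, {1} -> exp(-I*pi/4), {2} -> -I, {3} -> -exp(I*pi/4), {4} -> -1, {5} -> exp(3*I*pi/4), {6} -> I, {7} -> -exp(-3*I*pi/4).
Now take the inner product of this character with each irreducible chi from the table, <chi_2*chi_5, chi> = (1/8) sum_C |C| (chi_2*chi_5)(C) conj(chi(C)):
  <chi_2*chi_5, chi_0> = (1/8)[1*(1)*conj(1) + 1*(exp(-I*pi/4))*conj(1) + 1*(-I)*conj(1) + 1*(-exp(I*pi/4))*conj(1) + 1*(-1)*conj(1) + 1*(exp(3*I*pi/4))*conj(1) + 1*(I)*conj(1) + 1*(-exp(-3*I*pi/4))*conj(1)]
      = (1/8)[(1) + (exp(-I*pi/4)) + (-I) + (-exp(I*pi/4)) + (-1) + (exp(3*I*pi/4)) + (I) + (-exp(-3*I*pi/4))] = 0/8 = 0
  <chi_2*chi_5, chi_1> = (1/8)[1*(1)*conj(1) + 1*(exp(-I*pi/4))*conj(exp(I*pi/4)) + 1*(-I)*conj(I) + 1*(-exp(I*pi/4))*conj(exp(3*I*pi/4)) + 1*(-1)*conj(-1) + 1*(exp(3*I*pi/4))*conj(exp(-3*I*pi/4)) + 1*(I)*conj(-I) + 1*(-exp(-3*I*pi/4))*conj(exp(-I*pi/4))]
      = (1/8)[(1) + (-I) + (-1) + (I) + (1) + (-I) + (-1) + (I)] = 0/8 = 0
  <chi_2*chi_5, chi_2> = (1/8)[1*(1)*conj(1) + 1*(exp(-I*pi/4))*conj(I) + 1*(-I)*conj(-1) + 1*(-exp(I*pi/4))*conj(-I) + 1*(-1)*conj(1) + 1*(exp(3*I*pi/4))*conj(I) + 1*(I)*conj(-1) + 1*(-exp(-3*I*pi/4))*conj(-I)]
      = (1/8)[(1) + (-exp(I*pi/4)) + (I) + (-exp(3*I*pi/4)) + (-1) + (-exp(-3*I*pi/4)) + (-I) + (-exp(-I*pi/4))] = 0/8 = 0
  <chi_2*chi_5, chi_3> = (1/8)[1*(1)*conj(1) + 1*(exp(-I*pi/4))*conj(exp(3*I*pi/4)) + 1*(-I)*conj(-I) + 1*(-exp(I*pi/4))*conj(exp(I*pi/4)) + 1*(-1)*conj(-1) + 1*(exp(3*I*pi/4))*conj(exp(-I*pi/4)) + 1*(I)*conj(I) + 1*(-exp(-3*I*pi/4))*conj(exp(-3*I*pi/4))]
      = (1/8)[(1) + (-1) + (1) + (-1) + (1) + (-1) + (1) + (-1)] = 0/8 = 0
  <chi_2*chi_5, chi_4> = (1/8)[1*(1)*conj(1) + 1*(exp(-I*pi/4))*conj(-1) + 1*(-I)*conj(1) + 1*(-exp(I*pi/4))*conj(-1) + 1*(-1)*conj(1) + 1*(exp(3*I*pi/4))*conj(-1) + 1*(I)*conj(1) + 1*(-exp(-3*I*pi/4))*conj(-1)]
      = (1/8)[(1) + (-exp(-I*pi/4)) + (-I) + (exp(I*pi/4)) + (-1) + (-exp(3*I*pi/4)) + (I) + (exp(-3*I*pi/4))] = 0/8 = 0
  <chi_2*chi_5, chi_5> = (1/8)[1*(1)*conj(1) + 1*(exp(-I*pi/4))*conj(exp(-3*I*pi/4)) + 1*(-I)*conj(I) + 1*(-exp(I*pi/4))*conj(exp(-I*pi/4)) + 1*(-1)*conj(-1) + 1*(exp(3*I*pi/4))*conj(exp(I*pi/4)) + 1*(I)*conj(-I) + 1*(-exp(-3*I*pi/4))*conj(exp(3*I*pi/4))]
      = (1/8)[(1) + (I) + (-1) + (-I) + (1) + (I) + (-1) + (-I)] = 0/8 = 0
  <chi_2*chi_5, chi_6> = (1/8)[1*(1)*conj(1) + 1*(exp(-I*pi/4))*conj(-I) + 1*(-I)*conj(-1) + 1*(-exp(I*pi/4))*conj(I) + 1*(-1)*conj(1) + 1*(exp(3*I*pi/4))*conj(-I) + 1*(I)*conj(-1) + 1*(-exp(-3*I*pi/4))*conj(I)]
      = (1/8)[(1) + (exp(I*pi/4)) + (I) + (exp(3*I*pi/4)) + (-1) + (exp(-3*I*pi/4)) + (-I) + (exp(-I*pi/4))] = 0/8 = 0
  <chi_2*chi_5, chi_7> = (1/8)[1*(1)*conj(1) + 1*(exp(-I*pi/4))*conj(exp(-I*pi/4)) + 1*(-I)*conj(-I) + 1*(-exp(I*pi/4))*conj(exp(-3*I*pi/4)) + 1*(-1)*conj(-1) + 1*(exp(3*I*pi/4))*conj(exp(3*I*pi/4)) + 1*(I)*conj(I) + 1*(-exp(-3*I*pi/4))*conj(exp(I*pi/4))]
      = (1/8)[(1) + (1) + (1) + (1) + (1) + (1) + (1) + (1)] = 8/8 = 1
(Exp terms are combined using exp(i*s)*conj(exp(i*t)) = exp(i*(s-t)), and sums of them are collapsed using the identity that for every m > 1 the m distinct m-th roots of unity sum to 0, e.g. 1 + exp(2*I*pi/3) + exp(-2*I*pi/3) = 0.)
Hence the multiplicities are chi_7: 1. Dimension check: dim(chi_2)*dim(chi_5) = 1*1 = 1 and sum (mult * dim) = 1*1 = 1.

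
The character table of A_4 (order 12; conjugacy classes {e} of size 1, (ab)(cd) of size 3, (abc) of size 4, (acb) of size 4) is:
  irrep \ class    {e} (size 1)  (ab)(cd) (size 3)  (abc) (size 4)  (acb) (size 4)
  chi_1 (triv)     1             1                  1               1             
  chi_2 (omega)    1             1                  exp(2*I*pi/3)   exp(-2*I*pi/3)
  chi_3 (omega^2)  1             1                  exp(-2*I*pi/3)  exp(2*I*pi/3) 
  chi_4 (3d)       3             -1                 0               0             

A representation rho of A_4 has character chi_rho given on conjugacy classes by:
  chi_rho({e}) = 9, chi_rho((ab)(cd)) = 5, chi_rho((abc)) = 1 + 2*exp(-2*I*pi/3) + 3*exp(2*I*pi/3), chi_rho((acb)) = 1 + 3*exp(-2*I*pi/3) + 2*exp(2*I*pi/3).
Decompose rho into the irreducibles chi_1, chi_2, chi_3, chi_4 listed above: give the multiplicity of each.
Multiplicities: chi_1: 1, chi_2: 3, chi_3: 2, chi_4: 1.

Explanation: Use <chi_rho, chi> = (1/|G|) sum_C |C| * chi_rho(C) * conj(chi(C)) with |G| = 12 for each irreducible chi in the table:
  <chi_rho, chi_1> = (1/12)[1*(9)*conj(1) + 3*(5)*conj(1) + 4*(1 + 2*exp(-2*I*pi/3) + 3*exp(2*I*pi/3))*conj(1) + 4*(1 + 3*exp(-2*I*pi/3) + 2*exp(2*I*pi/3))*conj(1)]
      = (1/12)[(9) + (15) + (4 + 8*exp(-2*I*pi/3) + 12*exp(2*I*pi/3)) + (4 + 12*exp(-2*I*pi/3) + 8*exp(2*I*pi/3))] = 12/12 = 1
  <chi_rho, chi_2> = (1/12)[1*(9)*conj(1) + 3*(5)*conj(1) + 4*(1 + 2*exp(-2*I*pi/3) + 3*exp(2*I*pi/3))*conj(exp(2*I*pi/3)) + 4*(1 + 3*exp(-2*I*pi/3) + 2*exp(2*I*pi/3))*conj(exp(-2*I*pi/3))]
      = (1/12)[(9) + (15) + (12 + 4*exp(-2*I*pi/3) + 8*exp(2*I*pi/3)) + (12 + 8*exp(-2*I*pi/3) + 4*exp(2*I*pi/3))] = 36/12 = 3
  <chi_rho, chi_3> = (1/12)[1*(9)*conj(1) + 3*(5)*conj(1) + 4*(1 + 2*exp(-2*I*pi/3) + 3*exp(2*I*pi/3))*conj(exp(-2*I*pi/3)) + 4*(1 + 3*exp(-2*I*pi/3) + 2*exp(2*I*pi/3))*conj(exp(2*I*pi/3))]
      = (1/12)[(9) + (15) + (8 + 12*exp(-2*I*pi/3) + 4*exp(2*I*pi/3)) + (8 + 4*exp(-2*I*pi/3) + 12*exp(2*I*pi/3))] = 24/12 = 2
  <chi_rho, chi_4> = (1/12)[1*(9)*conj(3) + 3*(5)*conj(-1) + 4*(1 + 2*exp(-2*I*pi/3) + 3*exp(2*I*pi/3))*conj(0) + 4*(1 + 3*exp(-2*I*pi/3) + 2*exp(2*I*pi/3))*conj(0)]
      = (1/12)[(27) + (-15) + (0) + (0)] = 12/12 = 1
(Exp terms are combined using exp(i*s)*conj(exp(i*t)) = exp(i*(s-t)), and sums of them are collapsed using the identity that for every m > 1 the m distinct m-th roots of unity sum to 0, e.g. 1 + exp(2*I*pi/3) + exp(-2*I*pi/3) = 0.)
Dimension check: dim(rho) = sum (mult * dim) = 1*1 + 3*1 + 2*1 + 1*3 = 9 = chi_rho(e) = 9.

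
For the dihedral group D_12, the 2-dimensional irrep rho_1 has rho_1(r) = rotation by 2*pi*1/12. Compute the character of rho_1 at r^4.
chi_{rho_1}(r^4) = 2*cos(2*pi*1*4/12) = -1

Derivation: rho_1(r^4) is rotation by angle 2*pi*1*4/12, whose trace is 2*cos(2*pi*1*4/12) = -1.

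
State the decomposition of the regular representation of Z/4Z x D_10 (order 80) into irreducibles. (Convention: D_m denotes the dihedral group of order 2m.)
Each irreducible V_i of dimension d_i appears with multiplicity d_i, i.e. rho_reg = (direct sum over all irreducibles V_i) d_i V_i. The irreducible dimensions for Z/4Z x D_10 are 1, 1, 1, 1, 1, 1, 1, 1, 1, 1, 1, 1, 1, 1, 1, 1, 2, 2, 2, 2, 2, 2, 2, 2, 2, 2, 2, 2, 2, 2, 2, 2: 16 irreducibles of dimension 1, each with multiplicity 1; 16 irreducibles of dimension 2, each with multiplicity 2. Total dimension 16*1*1 + 16*2*2 = 80 = |G|.

Explanation: General theorem: in the regular representation of a finite group G, each irreducible appears with multiplicity equal to its dimension. Check: dim(rho_reg) = sum d_i^2 = 1 + 1 + 1 + 1 + 1 + 1 + 1 + 1 + 1 + 1 + 1 + 1 + 1 + 1 + 1 + 1 + 4 + 4 + 4 + 4 + 4 + 4 + 4 + 4 + 4 + 4 + 4 + 4 + 4 + 4 + 4 + 4 = 80 = |G|.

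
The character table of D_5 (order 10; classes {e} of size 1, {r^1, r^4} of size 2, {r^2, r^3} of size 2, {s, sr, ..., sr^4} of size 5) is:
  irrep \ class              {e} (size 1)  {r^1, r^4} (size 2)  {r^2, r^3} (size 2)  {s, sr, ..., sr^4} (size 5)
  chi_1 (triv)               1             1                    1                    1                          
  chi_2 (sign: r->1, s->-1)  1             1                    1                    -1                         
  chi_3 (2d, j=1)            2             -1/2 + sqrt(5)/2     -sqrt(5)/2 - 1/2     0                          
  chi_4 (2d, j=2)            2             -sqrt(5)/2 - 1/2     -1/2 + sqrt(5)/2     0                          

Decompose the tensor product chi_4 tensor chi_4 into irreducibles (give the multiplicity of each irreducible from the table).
chi_4 tensor chi_4 = chi_1 + chi_2 + chi_3 (all other irreducibles have multiplicity 0).

Reasoning: The character of a tensor product is the pointwise product (chi_4 * chi_4)(C) = chi_4(C) * chi_4(C):
  {e}: (2)*(2), {r^1, r^4}: (-sqrt(5)/2 - 1/2)*(-sqrt(5)/2 - 1/2), {r^2, r^3}: (-1/2 + sqrt(5)/2)*(-1/2 + sqrt(5)/2), {s, sr, ..., sr^4}: (0)*(0)
so (chi_4 * chi_4) takes values
  {e} -> 4, {r^1, r^4} -> sqrt(5)/2 + 3/2, {r^2, r^3} -> 3/2 - sqrt(5)/2, {s, sr, ..., sr^4} -> 0.
Now take the inner product of this character with each irreducible chi from the table, <chi_4*chi_4, chi> = (1/10) sum_C |C| (chi_4*chi_4)(C) conj(chi(C)):
  <chi_4*chi_4, chi_1> = (1/10)[1*(4)*conj(1) + 2*(sqrt(5)/2 + 3/2)*conj(1) + 2*(3/2 - sqrt(5)/2)*conj(1) + 5*(0)*conj(1)]
      = (1/10)[(4) + (sqrt(5) + 3) + (3 - sqrt(5)) + (0)] = 10/10 = 1
  <chi_4*chi_4, chi_2> = (1/10)[1*(4)*conj(1) + 2*(sqrt(5)/2 + 3/2)*conj(1) + 2*(3/2 - sqrt(5)/2)*conj(1) + 5*(0)*conj(-1)]
      = (1/10)[(4) + (sqrt(5) + 3) + (3 - sqrt(5)) + (0)] = 10/10 = 1
  <chi_4*chi_4, chi_3> = (1/10)[1*(4)*conj(2) + 2*(sqrt(5)/2 + 3/2)*conj(-1/2 + sqrt(5)/2) + 2*(3/2 - sqrt(5)/2)*conj(-sqrt(5)/2 - 1/2) + 5*(0)*conj(0)]
      = (1/10)[(8) + (1 + sqrt(5)) + (1 - sqrt(5)) + (0)] = 10/10 = 1
  <chi_4*chi_4, chi_4> = (1/10)[1*(4)*conj(2) + 2*(sqrt(5)/2 + 3/2)*conj(-sqrt(5)/2 - 1/2) + 2*(3/2 - sqrt(5)/2)*conj(-1/2 + sqrt(5)/2) + 5*(0)*conj(0)]
      = (1/10)[(8) + (-2*sqrt(5) - 4) + (-4 + 2*sqrt(5)) + (0)] = 0/10 = 0
Hence the multiplicities are chi_1: 1, chi_2: 1, chi_3: 1. Dimension check: dim(chi_4)*dim(chi_4) = 2*2 = 4 and sum (mult * dim) = 1*1 + 1*1 + 1*2 = 4.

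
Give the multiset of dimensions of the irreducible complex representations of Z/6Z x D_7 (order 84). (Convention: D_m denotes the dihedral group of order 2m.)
Dimensions: 1, 1, 1, 1, 1, 1, 1, 1, 1, 1, 1, 1, 2, 2, 2, 2, 2, 2, 2, 2, 2, 2, 2, 2, 2, 2, 2, 2, 2, 2

Justification: There are 30 irreducibles (= number of conjugacy classes). Their dimensions d_i satisfy sum d_i^2 = |G| = 84: 1 + 1 + 1 + 1 + 1 + 1 + 1 + 1 + 1 + 1 + 1 + 1 + 4 + 4 + 4 + 4 + 4 + 4 + 4 + 4 + 4 + 4 + 4 + 4 + 4 + 4 + 4 + 4 + 4 + 4 = 84. (For the product with Z/6Z: each of the 6 1-dim characters of Z/6Z tensors with each irrep of D_7, giving 6 copies of each D_7-dimension.)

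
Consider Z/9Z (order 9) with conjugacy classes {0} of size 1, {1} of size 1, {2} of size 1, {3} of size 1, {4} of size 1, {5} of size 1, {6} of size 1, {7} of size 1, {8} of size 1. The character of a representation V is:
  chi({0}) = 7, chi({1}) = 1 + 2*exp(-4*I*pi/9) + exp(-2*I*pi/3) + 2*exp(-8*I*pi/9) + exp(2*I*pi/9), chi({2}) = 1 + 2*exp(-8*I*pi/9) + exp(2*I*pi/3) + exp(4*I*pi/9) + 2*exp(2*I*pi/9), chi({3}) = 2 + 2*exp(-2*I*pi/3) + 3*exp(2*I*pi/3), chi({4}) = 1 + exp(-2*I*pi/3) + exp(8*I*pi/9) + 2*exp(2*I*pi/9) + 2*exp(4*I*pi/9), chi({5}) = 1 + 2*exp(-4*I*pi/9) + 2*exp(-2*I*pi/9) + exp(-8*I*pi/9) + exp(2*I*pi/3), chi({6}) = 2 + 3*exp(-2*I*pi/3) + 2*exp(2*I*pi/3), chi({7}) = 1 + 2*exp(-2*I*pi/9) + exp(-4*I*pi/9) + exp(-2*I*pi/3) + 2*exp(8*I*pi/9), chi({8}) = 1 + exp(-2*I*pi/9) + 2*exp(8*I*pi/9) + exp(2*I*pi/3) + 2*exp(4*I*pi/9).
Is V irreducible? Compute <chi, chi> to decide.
Not irreducible (reducible): <chi, chi> = 11 > 1.

Justification: <chi, chi> = (1/|G|) sum_C |C| * |chi(C)|^2 = (1/9)[1*|7|^2 + 1*|1 + 2*exp(-4*I*pi/9) + exp(-2*I*pi/3) + 2*exp(-8*I*pi/9) + exp(2*I*pi/9)|^2 + 1*|1 + 2*exp(-8*I*pi/9) + exp(2*I*pi/3) + exp(4*I*pi/9) + 2*exp(2*I*pi/9)|^2 + 1*|2 + 2*exp(-2*I*pi/3) + 3*exp(2*I*pi/3)|^2 + 1*|1 + exp(-2*I*pi/3) + exp(8*I*pi/9) + 2*exp(2*I*pi/9) + 2*exp(4*I*pi/9)|^2 + 1*|1 + 2*exp(-4*I*pi/9) + 2*exp(-2*I*pi/9) + exp(-8*I*pi/9) + exp(2*I*pi/3)|^2 + 1*|2 + 3*exp(-2*I*pi/3) + 2*exp(2*I*pi/3)|^2 + 1*|1 + 2*exp(-2*I*pi/9) + exp(-4*I*pi/9) + exp(-2*I*pi/3) + 2*exp(8*I*pi/9)|^2 + 1*|1 + exp(-2*I*pi/9) + 2*exp(8*I*pi/9) + exp(2*I*pi/3) + 2*exp(4*I*pi/9)|^2]
  = (1/9)[(49) + (11 + 6*exp(-4*I*pi/9) + 5*exp(-2*I*pi/9) + 3*exp(-2*I*pi/3) + 5*exp(-8*I*pi/9) + 5*exp(8*I*pi/9) + 3*exp(2*I*pi/3) + 5*exp(2*I*pi/9) + 6*exp(4*I*pi/9)) + (11 + 5*exp(-4*I*pi/9) + 5*exp(-2*I*pi/9) + 3*exp(-2*I*pi/3) + 6*exp(-8*I*pi/9) + 6*exp(8*I*pi/9) + 3*exp(2*I*pi/3) + 5*exp(2*I*pi/9) + 5*exp(4*I*pi/9)) + (1) + (11 + 5*exp(-4*I*pi/9) + 6*exp(-2*I*pi/9) + 3*exp(-2*I*pi/3) + 5*exp(-8*I*pi/9) + 5*exp(8*I*pi/9) + 3*exp(2*I*pi/3) + 6*exp(2*I*pi/9) + 5*exp(4*I*pi/9)) + (11 + 5*exp(-4*I*pi/9) + 6*exp(-2*I*pi/9) + 3*exp(-2*I*pi/3) + 5*exp(-8*I*pi/9) + 5*exp(8*I*pi/9) + 3*exp(2*I*pi/3) + 6*exp(2*I*pi/9) + 5*exp(4*I*pi/9)) + (1) + (11 + 5*exp(-4*I*pi/9) + 5*exp(-2*I*pi/9) + 3*exp(-2*I*pi/3) + 6*exp(-8*I*pi/9) + 6*exp(8*I*pi/9) + 3*exp(2*I*pi/3) + 5*exp(2*I*pi/9) + 5*exp(4*I*pi/9)) + (11 + 6*exp(-4*I*pi/9) + 5*exp(-2*I*pi/9) + 3*exp(-2*I*pi/3) + 5*exp(-8*I*pi/9) + 5*exp(8*I*pi/9) + 3*exp(2*I*pi/3) + 5*exp(2*I*pi/9) + 6*exp(4*I*pi/9))] = 99/9 = 11.
(Exp terms are combined using exp(i*s)*conj(exp(i*t)) = exp(i*(s-t)), and sums of them are collapsed using the identity that for every m > 1 the m distinct m-th roots of unity sum to 0, e.g. 1 + exp(2*I*pi/3) + exp(-2*I*pi/3) = 0.)
A character is irreducible iff <chi, chi> = 1, so this representation is reducible.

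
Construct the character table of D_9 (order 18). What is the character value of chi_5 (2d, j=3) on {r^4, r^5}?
Conjugacy classes: {e} of size 1, {r^1, r^8} of size 2, {r^2, r^7} of size 2, {r^3, r^6} of size 2, {r^4, r^5} of size 2, {s, sr, ..., sr^8} of size 9.
Character table:
  irrep \ class              {e} (size 1)  {r^1, r^8} (size 2)  {r^2, r^7} (size 2)  {r^3, r^6} (size 2)  {r^4, r^5} (size 2)  {s, sr, ..., sr^8} (size 9)
  chi_1 (triv)               1             1                    1                    1                    1                    1                          
  chi_2 (sign: r->1, s->-1)  1             1                    1                    1                    1                    -1                         
  chi_3 (2d, j=1)            2             2*cos(2*pi/9)        2*cos(4*pi/9)        -1                   -2*cos(pi/9)         0                          
  chi_4 (2d, j=2)            2             2*cos(4*pi/9)        -2*cos(pi/9)         -1                   2*cos(2*pi/9)        0                          
  chi_5 (2d, j=3)            2             -1                   -1                   2                    -1                   0                          
  chi_6 (2d, j=4)            2             -2*cos(pi/9)         2*cos(2*pi/9)        -1                   2*cos(4*pi/9)        0                          

Spot check: chi_5 (2d, j=3) on {r^4, r^5} = -1.

Derivation: D_9 has order 2*9 = 18 with 6 conjugacy classes, hence 6 irreducibles. Sum of squared dims 1 + 1 + 4 + 4 + 4 + 4 = 18 = |G|. Linear characters come from the abelianisation; the 2-dimensional irreps have character r^k -> 2*cos(2*pi*j*k/9), reflections -> 0.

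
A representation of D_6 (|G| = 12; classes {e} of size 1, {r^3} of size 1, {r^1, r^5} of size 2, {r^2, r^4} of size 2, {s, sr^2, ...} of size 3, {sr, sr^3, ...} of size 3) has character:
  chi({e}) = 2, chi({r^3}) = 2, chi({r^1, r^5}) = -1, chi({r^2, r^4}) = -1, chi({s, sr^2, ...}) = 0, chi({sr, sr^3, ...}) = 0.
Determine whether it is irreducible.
Irreducible: <chi, chi> = 1.

Derivation: <chi, chi> = (1/|G|) sum_C |C| * |chi(C)|^2 = (1/12)[1*|2|^2 + 1*|2|^2 + 2*|-1|^2 + 2*|-1|^2 + 3*|0|^2 + 3*|0|^2]
  = (1/12)[(4) + (4) + (2) + (2) + (0) + (0)] = 12/12 = 1.
A character is irreducible iff <chi, chi> = 1, so this representation is irreducible.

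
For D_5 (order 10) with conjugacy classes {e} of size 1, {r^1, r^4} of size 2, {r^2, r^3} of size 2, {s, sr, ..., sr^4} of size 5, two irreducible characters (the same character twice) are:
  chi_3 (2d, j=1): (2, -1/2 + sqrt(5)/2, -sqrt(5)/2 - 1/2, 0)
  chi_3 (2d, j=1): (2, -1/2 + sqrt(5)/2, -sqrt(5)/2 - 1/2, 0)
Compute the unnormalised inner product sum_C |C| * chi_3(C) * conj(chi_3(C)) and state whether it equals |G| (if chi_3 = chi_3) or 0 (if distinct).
Sum = 10 = |G| = 10; so <chi_3, chi_3> = 1 (norm-1 confirms irreducibility).

Working: Compute term by term over conjugacy classes (|C| * chi_3(C) * conj(chi_3(C))):
  1*(2)*conj(2) + 2*(-1/2 + sqrt(5)/2)*conj(-1/2 + sqrt(5)/2) + 2*(-sqrt(5)/2 - 1/2)*conj(-sqrt(5)/2 - 1/2) + 5*(0)*conj(0)
  = (4) + (3 - sqrt(5)) + (sqrt(5) + 3) + (0)
  = 10.
Dividing by |G| = 10 gives 10/10 = 1, matching the row-orthogonality relation <chi_3, chi_3> = [chi_3 = chi_3].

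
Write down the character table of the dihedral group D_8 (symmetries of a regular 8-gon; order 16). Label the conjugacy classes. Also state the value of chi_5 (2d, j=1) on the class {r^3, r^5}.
Conjugacy classes: {e} of size 1, {r^4} of size 1, {r^1, r^7} of size 2, {r^2, r^6} of size 2, {r^3, r^5} of size 2, {s, sr^2, ...} of size 4, {sr, sr^3, ...} of size 4.
Character table:
  irrep \ class              {e} (size 1)  {r^4} (size 1)  {r^1, r^7} (size 2)  {r^2, r^6} (size 2)  {r^3, r^5} (size 2)  {s, sr^2, ...} (size 4)  {sr, sr^3, ...} (size 4)
  chi_1 (triv)               1             1               1                    1                    1                    1                        1                       
  chi_2 (sign: r->1, s->-1)  1             1               1                    1                    1                    -1                       -1                      
  chi_3 (r->-1, s->1)        1             1               -1                   1                    -1                   1                        -1                      
  chi_4 (r->-1, s->-1)       1             1               -1                   1                    -1                   -1                       1                       
  chi_5 (2d, j=1)            2             -2              sqrt(2)              0                    -sqrt(2)             0                        0                       
  chi_6 (2d, j=2)            2             2               0                    -2                   0                    0                        0                       
  chi_7 (2d, j=3)            2             -2              -sqrt(2)             0                    sqrt(2)              0                        0                       

Spot check: chi_5 (2d, j=1) on {r^3, r^5} = -sqrt(2).

D_8 has order 2*8 = 16 with 7 conjugacy classes, hence 7 irreducibles. Sum of squared dims 1 + 1 + 1 + 1 + 4 + 4 + 4 = 16 = |G|. Linear characters come from the abelianisation; the 2-dimensional irreps have character r^k -> 2*cos(2*pi*j*k/8), reflections -> 0.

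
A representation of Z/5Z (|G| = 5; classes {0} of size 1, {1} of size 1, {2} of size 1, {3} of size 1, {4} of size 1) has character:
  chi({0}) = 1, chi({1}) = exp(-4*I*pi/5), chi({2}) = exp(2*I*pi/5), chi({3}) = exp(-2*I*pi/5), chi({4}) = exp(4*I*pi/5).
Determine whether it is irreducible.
Irreducible: <chi, chi> = 1.

Justification: <chi, chi> = (1/|G|) sum_C |C| * |chi(C)|^2 = (1/5)[1*|1|^2 + 1*|exp(-4*I*pi/5)|^2 + 1*|exp(2*I*pi/5)|^2 + 1*|exp(-2*I*pi/5)|^2 + 1*|exp(4*I*pi/5)|^2]
  = (1/5)[(1) + (1) + (1) + (1) + (1)] = 5/5 = 1.
(Exp terms are combined using exp(i*s)*conj(exp(i*t)) = exp(i*(s-t)), and sums of them are collapsed using the identity that for every m > 1 the m distinct m-th roots of unity sum to 0, e.g. 1 + exp(2*I*pi/3) + exp(-2*I*pi/3) = 0.)
A character is irreducible iff <chi, chi> = 1, so this representation is irreducible.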